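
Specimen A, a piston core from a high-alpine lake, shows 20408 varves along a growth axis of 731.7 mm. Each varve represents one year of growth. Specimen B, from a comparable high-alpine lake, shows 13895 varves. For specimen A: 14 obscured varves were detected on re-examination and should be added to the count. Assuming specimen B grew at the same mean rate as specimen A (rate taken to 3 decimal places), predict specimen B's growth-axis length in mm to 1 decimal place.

500.2 mm

Specimen A: correcting the raw count gives 20408 + 14 = 20422 true varves.
A: Mean rate = 731.7 mm / 20422 years ≈ 0.036 mm/year.
B's length ≈ 0.036 × 13895 = 500.2 mm.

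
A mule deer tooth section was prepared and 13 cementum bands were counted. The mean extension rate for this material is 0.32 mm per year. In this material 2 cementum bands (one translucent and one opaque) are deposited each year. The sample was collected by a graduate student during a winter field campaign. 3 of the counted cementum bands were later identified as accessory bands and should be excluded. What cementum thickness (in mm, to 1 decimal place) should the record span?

Correcting the raw count gives 13 − 3 = 10 true cementum bands.
Dividing by 2 cementum bands per year: 10 / 2 = 5 years.
Length ≈ 0.32 × 5 = 1.6 mm.

1.6 mm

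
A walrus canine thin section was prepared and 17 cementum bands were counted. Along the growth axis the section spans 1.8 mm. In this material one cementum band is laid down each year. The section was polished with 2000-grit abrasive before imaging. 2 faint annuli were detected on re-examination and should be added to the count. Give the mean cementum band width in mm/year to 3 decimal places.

0.095 mm/year

After corrections the count is 17 + 2 = 19 cementum bands.
Extension rate ≈ 1.8 / 19 = 0.095 mm/year.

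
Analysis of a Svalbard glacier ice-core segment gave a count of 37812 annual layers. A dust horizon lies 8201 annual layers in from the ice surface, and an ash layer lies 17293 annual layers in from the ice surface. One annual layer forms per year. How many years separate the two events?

9092 years

Separation: 17293 − 8201 = 9092 annual layers.
At one annual layer per year, 9092 years elapsed between them.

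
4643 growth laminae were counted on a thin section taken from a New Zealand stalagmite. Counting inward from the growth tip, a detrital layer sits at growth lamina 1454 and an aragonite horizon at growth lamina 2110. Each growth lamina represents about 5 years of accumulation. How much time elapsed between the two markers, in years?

3280 yr

2110 − 1454 = 656 growth laminae lie between the two events.
At 5 years per growth lamina, 656 × 5 = 3280 years.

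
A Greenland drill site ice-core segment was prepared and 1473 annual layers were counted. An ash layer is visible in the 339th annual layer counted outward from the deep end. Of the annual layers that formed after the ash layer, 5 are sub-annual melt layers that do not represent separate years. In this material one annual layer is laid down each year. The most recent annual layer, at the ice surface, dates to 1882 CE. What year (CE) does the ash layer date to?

753 CE

Between annual layer 339 and the ice surface there are 1473 − 339 = 1134 annual layers.
Excluding 5 false annual layers: 1134 − 5 = 1129.
Counting back 1129 years from 1882 CE places the ash layer in 1882 − 1129 = 753 CE.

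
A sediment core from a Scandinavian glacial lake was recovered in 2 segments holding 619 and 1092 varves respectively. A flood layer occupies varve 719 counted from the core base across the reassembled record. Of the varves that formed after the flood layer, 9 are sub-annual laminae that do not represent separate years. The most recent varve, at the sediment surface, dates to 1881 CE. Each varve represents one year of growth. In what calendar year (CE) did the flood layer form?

Total varves = 619 + 1092 = 1711.
The flood layer sits at varve 719 from the core base, so 1711 − 719 = 992 varves formed after it.
Excluding 9 false varves: 992 − 9 = 983.
The varve at the sediment surface is 1881 CE, so the flood layer dates to 1881 − 983 = 898 CE.

898 CE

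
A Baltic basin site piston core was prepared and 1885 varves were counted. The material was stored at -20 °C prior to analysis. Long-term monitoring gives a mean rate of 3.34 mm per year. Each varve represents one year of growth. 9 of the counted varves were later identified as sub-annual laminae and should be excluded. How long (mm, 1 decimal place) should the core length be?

True varve count = 1885 − 9 = 1876.
Predicted length = 3.34 mm/year × 1876 years = 6265.8 mm.

6265.8 mm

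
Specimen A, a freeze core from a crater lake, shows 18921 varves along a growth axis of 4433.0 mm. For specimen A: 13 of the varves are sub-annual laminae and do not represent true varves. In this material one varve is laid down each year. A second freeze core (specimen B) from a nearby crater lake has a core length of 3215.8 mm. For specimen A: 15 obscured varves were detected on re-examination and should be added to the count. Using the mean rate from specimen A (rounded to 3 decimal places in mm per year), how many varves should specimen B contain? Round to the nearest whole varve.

13743 varves

Specimen A: correcting the raw count gives 18921 − 13 + 15 = 18923 true varves.
A: Mean rate = 4433.0 mm / 18923 years ≈ 0.234 mm per year.
For B, 3215.8 / 0.234 = 13742.74 years ≈ 13743 varves.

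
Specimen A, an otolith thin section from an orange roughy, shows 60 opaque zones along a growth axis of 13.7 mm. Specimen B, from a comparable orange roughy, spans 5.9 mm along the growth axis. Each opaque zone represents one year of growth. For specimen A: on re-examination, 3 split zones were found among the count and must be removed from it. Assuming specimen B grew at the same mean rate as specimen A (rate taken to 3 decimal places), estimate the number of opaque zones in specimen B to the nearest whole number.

25 opaque zones

Specimen A: adjusted count: 60 − 3 = 57 opaque zones.
A: 13.7 mm over 57 years gives 13.7 / 57 ≈ 0.240 mm/yr.
B spans 5.9 / 0.240 = 24.58 years ≈ 25 opaque zones.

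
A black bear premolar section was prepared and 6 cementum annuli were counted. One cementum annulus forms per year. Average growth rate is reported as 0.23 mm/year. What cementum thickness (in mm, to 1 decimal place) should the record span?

6 years of growth are recorded.
Length ≈ 0.23 × 6 = 1.4 mm.

1.4 mm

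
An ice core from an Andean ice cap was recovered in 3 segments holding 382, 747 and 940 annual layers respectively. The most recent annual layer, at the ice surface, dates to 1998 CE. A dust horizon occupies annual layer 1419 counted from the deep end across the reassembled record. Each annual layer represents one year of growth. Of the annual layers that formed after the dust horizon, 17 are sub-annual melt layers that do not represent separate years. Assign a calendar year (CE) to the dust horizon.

Total annual layers = 382 + 747 + 940 = 2069.
2069 − 1419 = 650 annual layers lie beyond the dust horizon toward the ice surface.
Excluding 17 false annual layers: 650 − 17 = 633.
The annual layer at the ice surface is 1998 CE, so the dust horizon dates to 1998 − 633 = 1365 CE.

1365 CE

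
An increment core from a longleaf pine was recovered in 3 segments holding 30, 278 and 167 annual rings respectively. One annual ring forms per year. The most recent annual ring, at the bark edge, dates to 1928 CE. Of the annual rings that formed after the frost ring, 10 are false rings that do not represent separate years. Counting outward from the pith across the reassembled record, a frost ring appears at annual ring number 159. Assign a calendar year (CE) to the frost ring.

1622 CE

Total annual rings = 30 + 278 + 167 = 475.
475 − 159 = 316 annual rings lie beyond the frost ring toward the bark edge.
Removing the 10 false annual rings leaves 316 − 10 = 306 true annual rings beyond the frost ring.
Counting back 306 years from 1928 CE places the frost ring in 1928 − 306 = 1622 CE.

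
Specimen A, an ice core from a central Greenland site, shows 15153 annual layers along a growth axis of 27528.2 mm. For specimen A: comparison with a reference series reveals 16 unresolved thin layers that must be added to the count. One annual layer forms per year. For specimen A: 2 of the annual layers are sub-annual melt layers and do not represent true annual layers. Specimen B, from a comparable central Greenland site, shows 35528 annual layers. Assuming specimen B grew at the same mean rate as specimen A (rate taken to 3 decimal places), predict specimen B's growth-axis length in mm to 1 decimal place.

Specimen A: correcting the raw count gives 15153 − 2 + 16 = 15167 true annual layers.
A: 27528.2 mm over 15167 years gives 27528.2 / 15167 ≈ 1.815 mm/yr.
B's length ≈ 1.815 × 35528 = 64483.3 mm.

64483.3 mm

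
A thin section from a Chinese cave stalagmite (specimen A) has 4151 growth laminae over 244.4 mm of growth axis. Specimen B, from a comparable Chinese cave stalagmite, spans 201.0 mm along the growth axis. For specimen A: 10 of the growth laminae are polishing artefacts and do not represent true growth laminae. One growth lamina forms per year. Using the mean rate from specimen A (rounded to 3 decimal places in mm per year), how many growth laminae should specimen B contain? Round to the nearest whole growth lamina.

Specimen A: adjusted count: 4151 − 10 = 4141 growth laminae.
A: 244.4 mm over 4141 years gives 244.4 / 4141 ≈ 0.059 mm/year.
Specimen B: 201.0 mm / 0.059 mm per year = 3406.78 years ≈ 3407 growth laminae.

3407 growth laminae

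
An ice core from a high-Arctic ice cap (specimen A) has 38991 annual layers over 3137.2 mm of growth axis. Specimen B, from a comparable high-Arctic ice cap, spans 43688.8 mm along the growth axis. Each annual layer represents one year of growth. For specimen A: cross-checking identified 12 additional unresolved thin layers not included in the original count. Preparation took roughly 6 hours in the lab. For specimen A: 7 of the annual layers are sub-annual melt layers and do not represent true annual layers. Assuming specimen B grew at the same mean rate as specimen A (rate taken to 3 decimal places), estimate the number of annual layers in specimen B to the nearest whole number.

546110 annual layers

Specimen A: adjusted count: 38991 − 7 + 12 = 38996 annual layers.
A: 3137.2 mm over 38996 years gives 3137.2 / 38996 ≈ 0.080 mm/year.
B spans 43688.8 / 0.080 = 546110.00 years ≈ 546110 annual layers.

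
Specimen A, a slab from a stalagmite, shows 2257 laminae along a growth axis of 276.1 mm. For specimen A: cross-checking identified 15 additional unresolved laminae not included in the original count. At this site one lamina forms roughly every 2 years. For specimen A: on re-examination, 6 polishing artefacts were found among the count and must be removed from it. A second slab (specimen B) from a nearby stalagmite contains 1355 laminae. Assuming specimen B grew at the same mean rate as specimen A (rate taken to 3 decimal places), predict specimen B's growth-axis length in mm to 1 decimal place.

165.3 mm

Specimen A: true lamina count = 2257 − 6 + 15 = 2266.
Specimen A: 2266 laminae at 2 years each span 2266 × 2 = 4532 years.
A: Extension rate ≈ 276.1 / 4532 = 0.061 mm/year.
Specimen B: 1355 laminae at 2 years each span 1355 × 2 = 2710 years. For B, 0.061 mm/year × 2710 years = 165.3 mm.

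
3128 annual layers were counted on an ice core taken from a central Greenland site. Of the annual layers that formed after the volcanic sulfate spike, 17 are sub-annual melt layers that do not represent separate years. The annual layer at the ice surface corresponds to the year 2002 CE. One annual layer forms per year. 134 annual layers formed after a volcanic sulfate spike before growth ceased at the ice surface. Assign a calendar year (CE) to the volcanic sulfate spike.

1885 CE

There are 134 annual layers younger than the volcanic sulfate spike.
Excluding 17 false annual layers: 134 − 17 = 117.
The annual layer at the ice surface is 2002 CE, so the volcanic sulfate spike dates to 2002 − 117 = 1885 CE.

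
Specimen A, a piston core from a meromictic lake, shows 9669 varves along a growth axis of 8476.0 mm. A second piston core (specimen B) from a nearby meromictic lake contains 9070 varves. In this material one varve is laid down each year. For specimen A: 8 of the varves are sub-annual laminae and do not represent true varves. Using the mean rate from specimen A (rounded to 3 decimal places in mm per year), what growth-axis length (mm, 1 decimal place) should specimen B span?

Specimen A: true varve count = 9669 − 8 = 9661.
A: 8476.0 mm over 9661 years gives 8476.0 / 9661 ≈ 0.877 mm per year.
For B, 0.877 mm/year × 9070 years = 7954.4 mm.

7954.4 mm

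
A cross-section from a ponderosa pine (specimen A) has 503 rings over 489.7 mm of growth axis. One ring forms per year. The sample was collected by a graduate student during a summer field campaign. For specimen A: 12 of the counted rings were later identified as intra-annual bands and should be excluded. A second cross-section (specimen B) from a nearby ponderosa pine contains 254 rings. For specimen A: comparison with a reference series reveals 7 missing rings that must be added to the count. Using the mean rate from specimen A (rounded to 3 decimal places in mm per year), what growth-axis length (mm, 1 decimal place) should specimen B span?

Specimen A: true ring count = 503 − 12 + 7 = 498.
A: 489.7 mm over 498 years gives 489.7 / 498 ≈ 0.983 mm/yr.
Length of B = 0.983 × 254 = 249.7 mm.

249.7 mm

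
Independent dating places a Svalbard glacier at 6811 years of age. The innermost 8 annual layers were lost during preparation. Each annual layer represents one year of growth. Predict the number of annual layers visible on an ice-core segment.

6803 annual layers

Expected annual layers over 6811 years: 6811.
Subtracting the 8 annual layers not captured gives 6811 − 8 = 6803 annual layers in the record.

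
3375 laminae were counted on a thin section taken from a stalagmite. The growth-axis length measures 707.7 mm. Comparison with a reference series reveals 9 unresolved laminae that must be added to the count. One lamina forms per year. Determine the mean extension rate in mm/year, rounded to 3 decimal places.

True lamina count = 3375 + 9 = 3384.
Extension rate ≈ 707.7 / 3384 = 0.209 mm/year.

0.209 mm/year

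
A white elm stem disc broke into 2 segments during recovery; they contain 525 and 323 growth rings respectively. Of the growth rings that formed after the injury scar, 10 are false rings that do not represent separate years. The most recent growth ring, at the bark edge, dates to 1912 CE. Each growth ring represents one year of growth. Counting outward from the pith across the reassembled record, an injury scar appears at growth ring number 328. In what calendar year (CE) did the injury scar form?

Total growth rings = 525 + 323 = 848.
848 − 328 = 520 growth rings lie beyond the injury scar toward the bark edge.
Excluding 10 false growth rings: 520 − 10 = 510.
1912 − 510 = 1402 CE.

1402 CE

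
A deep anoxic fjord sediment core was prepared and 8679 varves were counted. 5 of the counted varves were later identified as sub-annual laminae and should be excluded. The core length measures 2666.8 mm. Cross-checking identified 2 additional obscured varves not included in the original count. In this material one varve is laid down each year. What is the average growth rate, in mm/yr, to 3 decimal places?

After corrections the count is 8679 − 5 + 2 = 8676 varves.
Extension rate ≈ 2666.8 / 8676 = 0.307 mm/yr.

0.307 mm/yr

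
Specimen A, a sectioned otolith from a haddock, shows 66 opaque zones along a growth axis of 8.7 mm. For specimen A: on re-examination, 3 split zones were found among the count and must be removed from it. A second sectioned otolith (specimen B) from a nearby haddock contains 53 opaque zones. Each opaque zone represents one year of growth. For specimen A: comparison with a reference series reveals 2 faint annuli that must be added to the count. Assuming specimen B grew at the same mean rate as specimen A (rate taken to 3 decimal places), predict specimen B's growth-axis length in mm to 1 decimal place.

7.1 mm

Specimen A: correcting the raw count gives 66 − 3 + 2 = 65 true opaque zones.
A: 8.7 mm over 65 years gives 8.7 / 65 ≈ 0.134 mm per year.
B's length ≈ 0.134 × 53 = 7.1 mm.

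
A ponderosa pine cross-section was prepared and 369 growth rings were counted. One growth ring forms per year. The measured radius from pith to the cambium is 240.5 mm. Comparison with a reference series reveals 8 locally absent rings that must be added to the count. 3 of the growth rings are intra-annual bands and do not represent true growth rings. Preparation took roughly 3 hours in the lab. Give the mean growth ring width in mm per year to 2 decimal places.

After corrections the count is 369 − 3 + 8 = 374 growth rings.
Extension rate ≈ 240.5 / 374 = 0.64 mm per year.

0.64 mm per year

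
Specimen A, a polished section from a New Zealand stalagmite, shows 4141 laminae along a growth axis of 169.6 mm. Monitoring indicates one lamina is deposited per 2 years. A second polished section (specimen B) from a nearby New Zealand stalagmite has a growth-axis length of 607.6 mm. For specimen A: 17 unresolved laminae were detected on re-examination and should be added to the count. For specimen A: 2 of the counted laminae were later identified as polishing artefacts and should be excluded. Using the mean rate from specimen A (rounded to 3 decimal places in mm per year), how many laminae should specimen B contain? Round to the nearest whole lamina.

15190 laminae

Specimen A: correcting the raw count gives 4141 − 2 + 17 = 4156 true laminae.
Specimen A: multiplying by 2 years per lamina: 4156 × 2 = 8312 years.
A: Mean rate = 169.6 mm / 8312 years ≈ 0.020 mm/year.
For B, 607.6 / 0.020 = 30380.00 years; at 2 years per lamina that is 30380.00 / 2 ≈ 15190 laminae.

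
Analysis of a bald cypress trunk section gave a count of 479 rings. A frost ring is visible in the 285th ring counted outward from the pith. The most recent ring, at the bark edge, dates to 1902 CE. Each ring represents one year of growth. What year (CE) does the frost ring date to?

Between ring 285 and the bark edge there are 479 − 285 = 194 rings.
The ring at the bark edge is 1902 CE, so the frost ring dates to 1902 − 194 = 1708 CE.

1708 CE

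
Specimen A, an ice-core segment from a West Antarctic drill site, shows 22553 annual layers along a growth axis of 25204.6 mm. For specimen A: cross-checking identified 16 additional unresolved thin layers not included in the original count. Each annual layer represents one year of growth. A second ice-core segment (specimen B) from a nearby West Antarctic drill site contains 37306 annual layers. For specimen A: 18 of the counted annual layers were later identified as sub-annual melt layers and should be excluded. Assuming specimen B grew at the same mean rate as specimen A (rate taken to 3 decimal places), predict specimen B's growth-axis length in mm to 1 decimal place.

Specimen A: adjusted count: 22553 − 18 + 16 = 22551 annual layers.
A: Mean rate = 25204.6 mm / 22551 years ≈ 1.118 mm/yr.
Length of B = 1.118 × 37306 = 41708.1 mm.

41708.1 mm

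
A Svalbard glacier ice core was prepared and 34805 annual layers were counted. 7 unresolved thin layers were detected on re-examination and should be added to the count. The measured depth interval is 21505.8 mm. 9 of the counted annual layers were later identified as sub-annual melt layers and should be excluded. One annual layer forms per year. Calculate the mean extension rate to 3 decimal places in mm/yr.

Adjusted count: 34805 − 9 + 7 = 34803 annual layers.
Mean rate = 21505.8 mm / 34803 years ≈ 0.618 mm/yr.

0.618 mm/yr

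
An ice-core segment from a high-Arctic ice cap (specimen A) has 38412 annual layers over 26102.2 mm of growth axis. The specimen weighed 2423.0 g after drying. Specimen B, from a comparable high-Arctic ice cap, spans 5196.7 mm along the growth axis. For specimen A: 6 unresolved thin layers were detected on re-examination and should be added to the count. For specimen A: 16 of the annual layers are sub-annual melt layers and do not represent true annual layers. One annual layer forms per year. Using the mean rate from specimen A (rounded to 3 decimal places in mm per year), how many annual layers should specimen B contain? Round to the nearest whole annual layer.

7642 annual layers

Specimen A: true annual layer count = 38412 − 16 + 6 = 38402.
A: Extension rate ≈ 26102.2 / 38402 = 0.680 mm/year.
Specimen B: 5196.7 mm / 0.680 mm per year = 7642.21 years ≈ 7642 annual layers.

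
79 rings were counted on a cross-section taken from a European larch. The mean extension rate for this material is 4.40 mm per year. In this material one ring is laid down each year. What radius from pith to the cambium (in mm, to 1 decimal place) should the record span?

The record spans 79 years at 4.40 mm per year.
Length ≈ 4.40 × 79 = 347.6 mm.

347.6 mm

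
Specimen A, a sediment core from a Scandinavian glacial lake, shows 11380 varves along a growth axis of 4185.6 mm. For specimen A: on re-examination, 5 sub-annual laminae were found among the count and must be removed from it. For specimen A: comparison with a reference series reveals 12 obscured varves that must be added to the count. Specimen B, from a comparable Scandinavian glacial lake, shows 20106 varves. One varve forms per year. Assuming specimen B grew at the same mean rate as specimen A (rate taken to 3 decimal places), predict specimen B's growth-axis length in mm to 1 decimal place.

7399.0 mm

Specimen A: true varve count = 11380 − 5 + 12 = 11387.
A: 4185.6 mm over 11387 years gives 4185.6 / 11387 ≈ 0.368 mm/yr.
For B, 0.368 mm/year × 20106 years = 7399.0 mm.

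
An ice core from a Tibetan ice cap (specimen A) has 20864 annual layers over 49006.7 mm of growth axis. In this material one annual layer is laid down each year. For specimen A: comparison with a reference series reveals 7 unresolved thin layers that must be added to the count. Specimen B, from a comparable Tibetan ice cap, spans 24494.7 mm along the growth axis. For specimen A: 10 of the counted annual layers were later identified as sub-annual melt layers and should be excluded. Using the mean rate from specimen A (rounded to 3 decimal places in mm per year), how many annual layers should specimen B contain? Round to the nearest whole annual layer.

10428 annual layers

Specimen A: after corrections the count is 20864 − 10 + 7 = 20861 annual layers.
A: Mean rate = 49006.7 mm / 20861 years ≈ 2.349 mm/year.
B spans 24494.7 / 2.349 = 10427.71 years ≈ 10428 annual layers.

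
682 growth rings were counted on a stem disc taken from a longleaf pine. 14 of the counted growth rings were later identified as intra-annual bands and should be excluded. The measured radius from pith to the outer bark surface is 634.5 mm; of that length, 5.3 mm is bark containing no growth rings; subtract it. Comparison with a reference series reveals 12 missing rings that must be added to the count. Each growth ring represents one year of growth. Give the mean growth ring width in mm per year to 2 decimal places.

Adjusted count: 682 − 14 + 12 = 680 growth rings.
Removing the 5.3 mm offcut leaves 634.5 − 5.3 = 629.2 mm.
Extension rate ≈ 629.2 / 680 = 0.93 mm per year.

0.93 mm per year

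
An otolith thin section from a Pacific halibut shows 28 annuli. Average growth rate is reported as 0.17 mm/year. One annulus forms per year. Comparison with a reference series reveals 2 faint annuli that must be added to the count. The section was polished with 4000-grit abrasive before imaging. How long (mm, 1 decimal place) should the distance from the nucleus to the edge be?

5.1 mm

Adjusted count: 28 + 2 = 30 annuli.
Length ≈ 0.17 × 30 = 5.1 mm.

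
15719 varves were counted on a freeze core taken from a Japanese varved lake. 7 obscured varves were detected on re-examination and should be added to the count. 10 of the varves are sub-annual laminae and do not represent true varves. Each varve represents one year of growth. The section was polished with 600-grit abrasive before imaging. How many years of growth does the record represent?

15716 years

After corrections the count is 15719 − 10 + 7 = 15716 varves.
With a one-to-one varve periodicity this is 15716 years.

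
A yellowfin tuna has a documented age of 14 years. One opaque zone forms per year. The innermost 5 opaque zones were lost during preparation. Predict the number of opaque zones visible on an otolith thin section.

One opaque zone per year gives 14 opaque zones over 14 years.
14 − 5 missed = 9 opaque zones expected in the prepared section.

9 opaque zones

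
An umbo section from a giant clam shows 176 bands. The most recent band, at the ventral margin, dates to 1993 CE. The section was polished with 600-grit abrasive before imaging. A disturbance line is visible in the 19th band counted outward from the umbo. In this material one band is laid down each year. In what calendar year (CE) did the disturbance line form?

1836 CE

The disturbance line sits at band 19 from the umbo, so 176 − 19 = 157 bands formed after it.
1993 − 157 = 1836 CE.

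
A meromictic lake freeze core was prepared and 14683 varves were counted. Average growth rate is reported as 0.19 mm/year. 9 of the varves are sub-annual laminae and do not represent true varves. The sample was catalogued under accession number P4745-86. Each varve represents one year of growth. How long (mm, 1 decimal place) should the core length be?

2788.1 mm

After corrections the count is 14683 − 9 = 14674 varves.
Predicted length = 0.19 mm/year × 14674 years = 2788.1 mm.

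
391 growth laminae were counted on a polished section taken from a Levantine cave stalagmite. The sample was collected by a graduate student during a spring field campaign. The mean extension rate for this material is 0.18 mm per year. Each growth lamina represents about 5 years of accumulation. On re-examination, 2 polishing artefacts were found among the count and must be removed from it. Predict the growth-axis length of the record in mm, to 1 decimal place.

Correcting the raw count gives 391 − 2 = 389 true growth laminae.
389 growth laminae at 5 years each span 389 × 5 = 1945 years.
Length ≈ 0.18 × 1945 = 350.1 mm.

350.1 mm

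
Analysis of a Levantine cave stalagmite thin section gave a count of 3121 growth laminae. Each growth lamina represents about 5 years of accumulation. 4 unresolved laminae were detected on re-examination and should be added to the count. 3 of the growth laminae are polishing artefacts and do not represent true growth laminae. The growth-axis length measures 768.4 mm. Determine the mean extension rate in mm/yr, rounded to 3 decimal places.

0.049 mm/yr

True growth lamina count = 3121 − 3 + 4 = 3122.
3122 growth laminae at 5 years each span 3122 × 5 = 15610 years.
768.4 mm over 15610 years gives 768.4 / 15610 ≈ 0.049 mm/yr.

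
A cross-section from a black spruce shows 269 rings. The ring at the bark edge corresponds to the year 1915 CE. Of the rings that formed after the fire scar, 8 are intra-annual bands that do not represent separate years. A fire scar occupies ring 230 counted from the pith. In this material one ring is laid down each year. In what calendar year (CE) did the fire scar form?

1884 CE

Between ring 230 and the bark edge there are 269 − 230 = 39 rings.
Excluding 8 false rings: 39 − 8 = 31.
The ring at the bark edge is 1915 CE, so the fire scar dates to 1915 − 31 = 1884 CE.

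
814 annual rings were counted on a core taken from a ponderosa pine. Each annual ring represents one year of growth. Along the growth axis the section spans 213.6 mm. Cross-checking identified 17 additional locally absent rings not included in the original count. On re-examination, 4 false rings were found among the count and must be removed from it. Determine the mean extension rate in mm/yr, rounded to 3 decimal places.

Adjusted count: 814 − 4 + 17 = 827 annual rings.
Extension rate ≈ 213.6 / 827 = 0.258 mm/yr.

0.258 mm/yr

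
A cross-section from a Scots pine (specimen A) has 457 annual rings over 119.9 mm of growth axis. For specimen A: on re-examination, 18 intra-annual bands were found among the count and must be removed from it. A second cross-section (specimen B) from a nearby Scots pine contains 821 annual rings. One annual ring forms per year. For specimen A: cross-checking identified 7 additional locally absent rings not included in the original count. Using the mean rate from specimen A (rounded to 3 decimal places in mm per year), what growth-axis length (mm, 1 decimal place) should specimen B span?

220.8 mm

Specimen A: after corrections the count is 457 − 18 + 7 = 446 annual rings.
A: 119.9 mm over 446 years gives 119.9 / 446 ≈ 0.269 mm/yr.
For B, 0.269 mm/year × 821 years = 220.8 mm.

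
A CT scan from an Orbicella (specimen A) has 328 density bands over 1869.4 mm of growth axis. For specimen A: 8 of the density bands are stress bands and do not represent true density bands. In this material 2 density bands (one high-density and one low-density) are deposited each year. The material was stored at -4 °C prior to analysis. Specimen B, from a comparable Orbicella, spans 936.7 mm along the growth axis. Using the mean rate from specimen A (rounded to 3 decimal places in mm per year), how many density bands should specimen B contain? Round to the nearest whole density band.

160 density bands

Specimen A: adjusted count: 328 − 8 = 320 density bands.
Specimen A: dividing by 2 density bands per year: 320 / 2 = 160 years.
A: Mean rate = 1869.4 mm / 160 years ≈ 11.684 mm/yr.
B spans 936.7 / 11.684 = 80.17 years; at 2 density bands per year that is 80.17 × 2 ≈ 160 density bands.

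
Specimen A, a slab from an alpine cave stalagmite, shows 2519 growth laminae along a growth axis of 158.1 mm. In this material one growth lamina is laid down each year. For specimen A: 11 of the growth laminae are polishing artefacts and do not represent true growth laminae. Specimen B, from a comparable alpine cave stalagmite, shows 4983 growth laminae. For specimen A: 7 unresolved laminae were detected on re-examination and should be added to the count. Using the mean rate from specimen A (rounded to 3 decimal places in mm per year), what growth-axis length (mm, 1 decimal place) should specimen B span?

Specimen A: correcting the raw count gives 2519 − 11 + 7 = 2515 true growth laminae.
A: Mean rate = 158.1 mm / 2515 years ≈ 0.063 mm per year.
For B, 0.063 mm/year × 4983 years = 313.9 mm.

313.9 mm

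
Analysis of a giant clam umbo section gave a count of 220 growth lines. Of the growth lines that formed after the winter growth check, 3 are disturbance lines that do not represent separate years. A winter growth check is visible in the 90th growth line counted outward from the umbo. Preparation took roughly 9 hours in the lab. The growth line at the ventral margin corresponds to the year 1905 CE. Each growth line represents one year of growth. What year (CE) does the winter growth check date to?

1778 CE

220 − 90 = 130 growth lines lie beyond the winter growth check toward the ventral margin.
130 − 3 false = 127 true growth lines after the winter growth check.
Counting back 127 years from 1905 CE places the winter growth check in 1905 − 127 = 1778 CE.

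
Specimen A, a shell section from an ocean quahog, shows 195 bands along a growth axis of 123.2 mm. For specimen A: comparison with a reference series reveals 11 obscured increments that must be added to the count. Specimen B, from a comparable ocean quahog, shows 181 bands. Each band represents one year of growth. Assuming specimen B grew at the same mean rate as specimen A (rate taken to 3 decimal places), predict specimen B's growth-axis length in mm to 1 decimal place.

Specimen A: true band count = 195 + 11 = 206.
A: Extension rate ≈ 123.2 / 206 = 0.598 mm/year.
For B, 0.598 mm/year × 181 years = 108.2 mm.

108.2 mm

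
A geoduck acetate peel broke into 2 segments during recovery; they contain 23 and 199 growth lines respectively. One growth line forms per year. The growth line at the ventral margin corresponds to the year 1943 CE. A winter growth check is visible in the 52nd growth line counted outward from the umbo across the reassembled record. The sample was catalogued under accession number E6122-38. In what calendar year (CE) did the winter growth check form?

1773 CE

Total growth lines = 23 + 199 = 222.
Between growth line 52 and the ventral margin there are 222 − 52 = 170 growth lines.
1943 − 170 = 1773 CE.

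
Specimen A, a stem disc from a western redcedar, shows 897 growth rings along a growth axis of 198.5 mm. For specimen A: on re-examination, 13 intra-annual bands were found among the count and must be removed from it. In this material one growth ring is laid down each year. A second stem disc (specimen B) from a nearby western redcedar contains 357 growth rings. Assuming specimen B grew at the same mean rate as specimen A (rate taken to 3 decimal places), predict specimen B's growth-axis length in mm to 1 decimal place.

Specimen A: adjusted count: 897 − 13 = 884 growth rings.
A: Extension rate ≈ 198.5 / 884 = 0.225 mm per year.
For B, 0.225 mm/year × 357 years = 80.3 mm.

80.3 mm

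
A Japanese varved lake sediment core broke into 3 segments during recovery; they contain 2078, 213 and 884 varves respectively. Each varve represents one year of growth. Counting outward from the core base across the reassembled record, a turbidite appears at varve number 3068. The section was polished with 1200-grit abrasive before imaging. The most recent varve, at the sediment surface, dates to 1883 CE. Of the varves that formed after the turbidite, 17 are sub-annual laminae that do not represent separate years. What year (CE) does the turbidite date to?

1793 CE

Total varves = 2078 + 213 + 884 = 3175.
Between varve 3068 and the sediment surface there are 3175 − 3068 = 107 varves.
Removing the 17 false varves leaves 107 − 17 = 90 true varves beyond the turbidite.
1883 − 90 = 1793 CE.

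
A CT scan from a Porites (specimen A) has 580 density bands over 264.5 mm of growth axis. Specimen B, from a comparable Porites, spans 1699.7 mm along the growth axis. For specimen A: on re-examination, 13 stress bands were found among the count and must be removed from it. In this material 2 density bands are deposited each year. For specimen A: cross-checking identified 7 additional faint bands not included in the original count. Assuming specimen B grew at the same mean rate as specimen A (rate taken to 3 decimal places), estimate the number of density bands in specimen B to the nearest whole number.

3687 density bands

Specimen A: true density band count = 580 − 13 + 7 = 574.
Specimen A: with 2 density bands per year, 574 / 2 = 287 years.
A: 264.5 mm over 287 years gives 264.5 / 287 ≈ 0.922 mm/year.
For B, 1699.7 / 0.922 = 1843.49 years; at 2 density bands per year that is 1843.49 × 2 ≈ 3687 density bands.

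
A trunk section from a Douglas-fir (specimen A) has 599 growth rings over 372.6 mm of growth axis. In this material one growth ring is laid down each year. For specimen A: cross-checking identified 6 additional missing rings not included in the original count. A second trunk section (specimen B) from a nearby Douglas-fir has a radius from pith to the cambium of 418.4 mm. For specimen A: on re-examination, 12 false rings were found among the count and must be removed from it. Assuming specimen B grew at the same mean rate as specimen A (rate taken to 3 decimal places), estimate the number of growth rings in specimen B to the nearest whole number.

Specimen A: correcting the raw count gives 599 − 12 + 6 = 593 true growth rings.
A: Mean rate = 372.6 mm / 593 years ≈ 0.628 mm/yr.
B spans 418.4 / 0.628 = 666.24 years ≈ 666 growth rings.

666 growth rings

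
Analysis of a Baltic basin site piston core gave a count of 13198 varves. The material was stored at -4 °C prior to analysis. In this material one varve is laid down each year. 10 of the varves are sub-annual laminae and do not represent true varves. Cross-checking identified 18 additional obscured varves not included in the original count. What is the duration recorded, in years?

Correcting the raw count gives 13198 − 10 + 18 = 13206 true varves.
With a one-to-one varve periodicity this is 13206 years.

13206 years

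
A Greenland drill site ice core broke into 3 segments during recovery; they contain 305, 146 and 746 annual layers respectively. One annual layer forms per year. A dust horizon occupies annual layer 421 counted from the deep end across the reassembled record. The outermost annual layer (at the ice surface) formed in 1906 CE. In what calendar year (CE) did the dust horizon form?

Total annual layers = 305 + 146 + 746 = 1197.
1197 − 421 = 776 annual layers lie beyond the dust horizon toward the ice surface.
Counting back 776 years from 1906 CE places the dust horizon in 1906 − 776 = 1130 CE.

1130 CE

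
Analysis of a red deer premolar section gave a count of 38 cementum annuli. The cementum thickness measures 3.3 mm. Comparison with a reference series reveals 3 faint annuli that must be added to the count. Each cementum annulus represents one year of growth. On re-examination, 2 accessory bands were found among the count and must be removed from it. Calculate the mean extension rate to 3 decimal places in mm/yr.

0.085 mm/yr

Adjusted count: 38 − 2 + 3 = 39 cementum annuli.
Extension rate ≈ 3.3 / 39 = 0.085 mm/yr.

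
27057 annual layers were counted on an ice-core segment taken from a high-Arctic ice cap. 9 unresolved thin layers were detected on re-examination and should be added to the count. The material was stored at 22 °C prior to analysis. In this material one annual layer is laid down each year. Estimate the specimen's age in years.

After corrections the count is 27057 + 9 = 27066 annual layers.
With a one-to-one annual layer periodicity this is 27066 years.

27066 years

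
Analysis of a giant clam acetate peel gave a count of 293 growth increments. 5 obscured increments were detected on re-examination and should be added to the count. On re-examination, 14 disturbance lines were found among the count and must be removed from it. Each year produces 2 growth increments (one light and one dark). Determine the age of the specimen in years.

142 years

True growth increment count = 293 − 14 + 5 = 284.
With 2 growth increments per year, 284 / 2 = 142 years.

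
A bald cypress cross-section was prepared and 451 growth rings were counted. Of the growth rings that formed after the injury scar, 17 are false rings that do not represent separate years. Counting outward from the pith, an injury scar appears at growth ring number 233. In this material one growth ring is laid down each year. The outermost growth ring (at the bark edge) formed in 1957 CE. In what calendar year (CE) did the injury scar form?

451 − 233 = 218 growth rings lie beyond the injury scar toward the bark edge.
Excluding 17 false growth rings: 218 − 17 = 201.
1957 − 201 = 1756 CE.

1756 CE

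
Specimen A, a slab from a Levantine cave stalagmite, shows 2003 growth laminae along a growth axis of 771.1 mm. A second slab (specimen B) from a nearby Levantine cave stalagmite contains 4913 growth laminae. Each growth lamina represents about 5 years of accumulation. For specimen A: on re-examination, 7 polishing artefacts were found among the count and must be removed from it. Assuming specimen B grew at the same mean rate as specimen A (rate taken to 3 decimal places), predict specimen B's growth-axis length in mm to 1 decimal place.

Specimen A: true growth lamina count = 2003 − 7 = 1996.
Specimen A: at 5 years per growth lamina, 1996 × 5 = 9980 years.
A: Extension rate ≈ 771.1 / 9980 = 0.077 mm per year.
Specimen B: at 5 years per growth lamina, 4913 × 5 = 24565 years. For B, 0.077 mm/year × 24565 years = 1891.5 mm.

1891.5 mm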